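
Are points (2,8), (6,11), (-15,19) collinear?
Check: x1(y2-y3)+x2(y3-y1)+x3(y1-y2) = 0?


2*(11-19) + 6*(19-8) - 15*(8-11)
= -16 + 66 + 45 = 95

No, not collinear (determinant = 95)


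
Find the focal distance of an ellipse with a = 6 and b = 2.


c^2 = 6^2 - 2^2 = 36 - 4 = 32
c = sqrt(32) = 5.6569

c = 5.6569


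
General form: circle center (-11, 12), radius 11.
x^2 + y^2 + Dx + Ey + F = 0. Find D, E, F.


(x+ 11)^2 + (y-12)^2 = 11^2
D = -2h = 22, E = -2k = -24
F = h^2+k^2-r^2 = 121+144-121 = 144

D = 22, E = -24, F = 144


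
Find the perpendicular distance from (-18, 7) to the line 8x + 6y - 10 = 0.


|8*(-18) + 6*7 - 10| = |-112| = 112
sqrt(64 + 36) = sqrt(100) = 10.0000
d = 112/sqrt(100) = 11.2000

11.2000


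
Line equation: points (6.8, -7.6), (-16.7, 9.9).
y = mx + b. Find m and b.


m = (17.5)/(-23.5) = -0.7447
b = y1 - m*x1 = -7.6 - (17.5*6.8)/(-23.5) = -7.6 + 5.0638 = -2.5362

y = -0.7447x - 2.5362


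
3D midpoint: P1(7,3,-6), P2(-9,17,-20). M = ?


Mx = (7- 9)/2 = -1.0000
My = (3+17)/2 = 10.0000
Mz = (-6- 20)/2 = -13.0000

M = (-1.0000, 10.0000, -13.0000)


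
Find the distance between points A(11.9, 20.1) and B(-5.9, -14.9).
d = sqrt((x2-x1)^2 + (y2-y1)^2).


dx = -5.9 - 11.9 = -17.8
dy = -14.9 - 20.1 = -35.0
d = sqrt(316.84 + 1225.0) = sqrt(1541.84) = 39.2663

39.2663


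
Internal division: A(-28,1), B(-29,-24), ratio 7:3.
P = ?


Px = (7*(-29) + 3*(-28))/10 = -287/10 = -28.7000
Py = (7*(-24) + 3*1)/10 = -165/10 = -16.5000

P = (-28.7000, -16.5000)


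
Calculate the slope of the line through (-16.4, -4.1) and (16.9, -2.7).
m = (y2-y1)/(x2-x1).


dy = -2.7 + 4.1 = 1.4
dx = 16.9 + 16.4 = 33.3
m = 1.4/33.3 = 0.0420

m = 0.0420


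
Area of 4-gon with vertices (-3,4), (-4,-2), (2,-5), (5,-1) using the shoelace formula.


sum(xi*y_{i+1}) = -3*(-2) - 4*(-5) + 2*(-1) + 5*4 = 44
sum(yi*x_{i+1}) = 4*(-4) - 2*2 - 5*5 - 1*(-3) = -42
Area = |44 + 42|/2 = 86/2 = 43.0000

43.0000 sq units


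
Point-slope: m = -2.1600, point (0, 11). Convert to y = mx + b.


y - 11 = -2.1600(x - 0)
y = -2.1600x + 11 + 2.1600*0
y = -2.1600x + 11.0000

y = -2.1600x + 11.0000


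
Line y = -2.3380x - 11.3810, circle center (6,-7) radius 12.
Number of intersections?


Substitute y = -2.3380x - 11.3810: (x-6)^2 + (-2.3380x- 11.3810+ 7)^2 = 144
Expand to Ax^2 + Bx + C = 0, where b-k = -4.381
A = 1+m^2 = 6.466244
B = 2(m(b-k) - h) = 2(-2.3380*(-4.381) - 6) = 8.485556
C = h^2 + (b-k)^2 - r^2 = 36 + 19.193161 - 144 = -88.806839
disc = B^2-4AC = 72.0047 + 2296.9868 = 2368.9915
disc > 0

2 intersection points


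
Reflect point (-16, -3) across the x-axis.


Reflection rule for x-axis: (x, -y)
(-16, -3) -> (-16, 3)

(-16, 3)


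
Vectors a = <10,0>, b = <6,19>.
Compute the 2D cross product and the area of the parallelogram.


cross = 10*19 - 0*6 = 190 - 0 = 190
Parallelogram area = |190| = 190

cross = 190, parallelogram area = 190


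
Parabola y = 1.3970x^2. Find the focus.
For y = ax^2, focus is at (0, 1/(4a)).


a = 1.3970
4a = 5.5880
focus = (0, 1/5.5880) = (0, 0.1790)

Focus = (0, 0.1790)


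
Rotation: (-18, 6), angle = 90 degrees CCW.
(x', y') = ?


cos(90) = 0, sin(90) = 1
x' = -18*0 - 6*1 = -6
y' = -18*1 + 6*0 = -18

(-6, -18)


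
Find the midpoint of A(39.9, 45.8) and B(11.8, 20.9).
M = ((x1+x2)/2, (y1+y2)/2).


Mx = (39.9 + 11.8)/2 = 51.7/2 = 25.8500
My = (45.8 + 20.9)/2 = 66.7/2 = 33.3500

(25.8500, 33.3500)


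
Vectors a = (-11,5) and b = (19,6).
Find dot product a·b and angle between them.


a·b = -11*19 + 5*6 = -209 + 30 = -179
|a| = sqrt(121+25) = 12.0830
|b| = sqrt(361+36) = 19.9249
cos(theta) = -179/(sqrt(146)*sqrt(397)) = -179/sqrt(57962) = -0.743501
theta = arccos(-179/sqrt(57962)) = 138.0305 degrees

a·b = -179, theta = 138.0305 deg


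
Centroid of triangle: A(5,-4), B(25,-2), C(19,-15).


Gx = (5+25+19)/3 = 49/3 = 16.3333
Gy = (-4- 2- 15)/3 = -21/3 = -7.0000

G = (16.3333, -7.0000)


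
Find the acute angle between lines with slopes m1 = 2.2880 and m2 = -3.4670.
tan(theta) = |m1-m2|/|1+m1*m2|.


m1-m2 = 5.755
1+m1*m2 = -6.932496
tan(theta) = |5.755/(-6.932496)| = 0.830148
theta = arctan(|5.755/(-6.932496)|) = 39.6977 degrees (acute angle)

39.6977 degrees


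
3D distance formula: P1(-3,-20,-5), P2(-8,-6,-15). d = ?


dx=-5, dy=14, dz=-10
d = sqrt(25+196+100) = sqrt(321) = 17.9165

17.9165


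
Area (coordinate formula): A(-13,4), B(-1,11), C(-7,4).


-13*(11-4) = -91
-1*(4-4) = 0
-7*(4-11) = 49
sum = -42
Area = |-42|/2 = 21.0000

21.0000 sq units


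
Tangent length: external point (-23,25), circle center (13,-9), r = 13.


d = sqrt((-23-13)^2 + (25+ 9)^2) = sqrt(1296+1156) = 49.5177
L = sqrt(2452.0000 - 169) = sqrt(2283.0000) = 47.7807

47.7807


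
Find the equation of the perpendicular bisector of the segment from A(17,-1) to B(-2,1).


Midpoint = (7.5, 0)
Slope of AB = dy/dx = 2/(-19) = -0.1053
Perp slope = -dx/dy = 19/2 = 9.5000
b = My - (perp slope)*Mx = 0 + (-19*7.5)/2 = 0 - 71.2500 = -71.2500

y = 9.5000x - 71.2500


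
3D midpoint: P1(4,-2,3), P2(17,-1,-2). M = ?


Mx = (4+17)/2 = 10.5000
My = (-2- 1)/2 = -1.5000
Mz = (3- 2)/2 = 0.5000

M = (10.5000, -1.5000, 0.5000)


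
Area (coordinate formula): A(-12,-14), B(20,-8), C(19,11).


-12*(-8-11) = 228
20*(11+ 14) = 500
19*(-14+ 8) = -114
sum = 614
Area = |614|/2 = 307.0000

307.0000 sq units


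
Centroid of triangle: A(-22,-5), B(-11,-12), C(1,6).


Gx = (-22- 11+1)/3 = -32/3 = -10.6667
Gy = (-5- 12+6)/3 = -11/3 = -3.6667

G = (-10.6667, -3.6667)


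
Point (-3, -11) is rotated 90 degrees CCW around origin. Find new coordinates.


cos(90) = 0, sin(90) = 1
x' = -3*0 + 11*1 = 11
y' = -3*1 - 11*0 = -3

(11, -3)


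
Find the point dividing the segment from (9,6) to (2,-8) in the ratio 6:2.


Px = (6*2 + 2*9)/8 = 30/8 = 3.7500
Py = (6*(-8) + 2*6)/8 = -36/8 = -4.5000

P = (3.7500, -4.5000)


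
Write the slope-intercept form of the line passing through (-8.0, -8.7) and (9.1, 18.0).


m = (26.7)/(17.1) = 1.5614
b = y1 - m*x1 = -8.7 - (26.7*(-8.0))/(17.1) = -8.7 + 12.4912 = 3.7912

y = 1.5614x + 3.7912


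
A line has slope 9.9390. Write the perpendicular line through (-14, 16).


Perpendicular slope = -1/m1 = -1/9.9390 = -0.1006
b2 = y0 - m2*x0 = 16 - 14/9.9390 = 16 - 1.4086 = 14.5914

y = -0.1006x + 14.5914


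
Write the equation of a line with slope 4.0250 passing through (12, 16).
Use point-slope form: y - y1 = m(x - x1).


y - 16 = 4.0250(x - 12)
y = 4.0250x + 16 - 4.0250*12
y = 4.0250x - 32.3000

y = 4.0250x - 32.3000


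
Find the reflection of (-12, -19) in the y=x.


Reflection rule for y=x: (y, x)
(-12, -19) -> (-19, -12)

(-19, -12)


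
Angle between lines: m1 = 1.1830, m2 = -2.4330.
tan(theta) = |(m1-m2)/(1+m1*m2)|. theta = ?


m1-m2 = 3.616
1+m1*m2 = -1.878239
tan(theta) = |3.616/(-1.878239)| = 1.925208
theta = arctan(|3.616/(-1.878239)|) = 62.5515 degrees (acute angle)

62.5515 degrees


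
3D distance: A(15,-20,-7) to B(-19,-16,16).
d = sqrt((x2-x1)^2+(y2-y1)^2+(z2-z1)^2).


dx=-34, dy=4, dz=23
d = sqrt(1156+16+529) = sqrt(1701) = 41.2432

41.2432


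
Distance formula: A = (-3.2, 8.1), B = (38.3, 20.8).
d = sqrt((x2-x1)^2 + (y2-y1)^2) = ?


dx = 38.3 + 3.2 = 41.5
dy = 20.8 - 8.1 = 12.7
d = sqrt(1722.25 + 161.29) = sqrt(1883.54) = 43.3998

43.3998


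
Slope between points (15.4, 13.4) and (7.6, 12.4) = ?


dy = 12.4 - 13.4 = -1.0
dx = 7.6 - 15.4 = -7.8
m = -1.0/(-7.8) = 0.1282

m = 0.1282


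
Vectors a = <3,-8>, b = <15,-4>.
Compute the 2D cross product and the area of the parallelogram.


cross = 3*(-4) + 8*15 = -12 + 120 = 108
Parallelogram area = |108| = 108

cross = 108, parallelogram area = 108


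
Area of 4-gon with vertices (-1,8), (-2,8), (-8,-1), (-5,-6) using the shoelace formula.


sum(xi*y_{i+1}) = -1*8 - 2*(-1) - 8*(-6) - 5*8 = 2
sum(yi*x_{i+1}) = 8*(-2) + 8*(-8) - 1*(-5) - 6*(-1) = -69
Area = |2 + 69|/2 = 71/2 = 35.5000

35.5000 sq units


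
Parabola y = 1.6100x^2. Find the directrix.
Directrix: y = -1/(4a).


a = 1.6100
1/(4a) = 0.1553
directrix: y = -0.1553 = -0.1553

y = -0.1553


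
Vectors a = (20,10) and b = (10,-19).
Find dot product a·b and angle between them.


a·b = 20*10 + 10*(-19) = 200 - 190 = 10
|a| = sqrt(400+100) = 22.3607
|b| = sqrt(100+361) = 21.4709
cos(theta) = 10/(sqrt(500)*sqrt(461)) = 10/sqrt(230500) = 0.020829
theta = arccos(10/sqrt(230500)) = 88.8065 degrees

a·b = 10, theta = 88.8065 deg


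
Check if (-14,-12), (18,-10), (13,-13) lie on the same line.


-14*(-10+ 13) + 18*(-13+ 12) + 13*(-12+ 10)
= -42 - 18 - 26 = -86

No, not collinear (determinant = -86)


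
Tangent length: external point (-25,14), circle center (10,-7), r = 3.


d = sqrt((-25-10)^2 + (14+ 7)^2) = sqrt(1225+441) = 40.8167
L = sqrt(1666.0000 - 9) = sqrt(1657.0000) = 40.7063

40.7063


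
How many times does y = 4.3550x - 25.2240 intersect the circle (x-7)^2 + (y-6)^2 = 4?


Substitute y = 4.3550x - 25.2240: (x-7)^2 + (4.3550x- 25.2240-6)^2 = 4
Expand to Ax^2 + Bx + C = 0, where b-k = -31.224
A = 1+m^2 = 19.966025
B = 2(m(b-k) - h) = 2(4.3550*(-31.224) - 7) = -285.96104
C = h^2 + (b-k)^2 - r^2 = 49 + 974.938176 - 4 = 1019.938176
disc = B^2-4AC = 81773.7164 - 81456.4445 = 317.2719
disc > 0

2 intersection points


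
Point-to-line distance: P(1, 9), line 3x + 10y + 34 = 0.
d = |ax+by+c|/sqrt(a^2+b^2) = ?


|3*1 + 10*9 + 34| = |127| = 127
sqrt(9 + 100) = sqrt(109) = 10.4403
d = 127/sqrt(109) = 12.1644

12.1644


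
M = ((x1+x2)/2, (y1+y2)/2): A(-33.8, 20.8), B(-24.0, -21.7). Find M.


Mx = (-33.8 - 24.0)/2 = -57.8/2 = -28.9000
My = (20.8 - 21.7)/2 = -0.9/2 = -0.4500

(-28.9000, -0.4500)


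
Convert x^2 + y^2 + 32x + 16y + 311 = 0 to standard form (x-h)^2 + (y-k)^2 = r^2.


h = -D/2 = -32/2 = -16
k = -E/2 = -16/2 = -8
r^2 = h^2 + k^2 - F = 256 + 64 - 311 = 9
r = 3

Center (-16, -8), radius = 3


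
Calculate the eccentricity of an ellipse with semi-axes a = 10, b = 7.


c = sqrt(100-49) = sqrt(51) = 7.1414
e = c/a = sqrt(51)/10 = 0.7141

e = 0.7141


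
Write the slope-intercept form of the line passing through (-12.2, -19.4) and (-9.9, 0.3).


m = (19.7)/(2.3) = 8.5652
b = y1 - m*x1 = -19.4 - (19.7*(-12.2))/(2.3) = -19.4 + 104.4957 = 85.0957

y = 8.5652x + 85.0957


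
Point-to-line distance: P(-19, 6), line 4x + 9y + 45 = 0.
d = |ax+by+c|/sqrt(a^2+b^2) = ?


|4*(-19) + 9*6 + 45| = |23| = 23
sqrt(16 + 81) = sqrt(97) = 9.8489
d = 23/sqrt(97) = 2.3353

2.3353


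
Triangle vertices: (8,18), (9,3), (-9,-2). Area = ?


8*(3+ 2) = 40
9*(-2-18) = -180
-9*(18-3) = -135
sum = -275
Area = |-275|/2 = 137.5000

137.5000 sq units


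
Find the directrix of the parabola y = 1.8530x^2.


a = 1.8530
1/(4a) = 0.1349
directrix: y = -0.1349 = -0.1349

y = -0.1349


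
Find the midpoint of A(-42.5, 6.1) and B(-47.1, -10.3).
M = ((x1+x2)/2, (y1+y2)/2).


Mx = (-42.5 - 47.1)/2 = -89.6/2 = -44.8000
My = (6.1 - 10.3)/2 = -4.2/2 = -2.1000

(-44.8000, -2.1000)


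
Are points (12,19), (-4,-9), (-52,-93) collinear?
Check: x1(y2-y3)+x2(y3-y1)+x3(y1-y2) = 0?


12*(-9+ 93) - 4*(-93-19) - 52*(19+ 9)
= 1008 + 448 - 1456 = 0

Yes, collinear (determinant = 0)


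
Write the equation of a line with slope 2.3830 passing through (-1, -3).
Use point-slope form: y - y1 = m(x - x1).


y + 3 = 2.3830(x + 1)
y = 2.3830x - 3 - 2.3830*(-1)
y = 2.3830x - 0.6170

y = 2.3830x - 0.6170


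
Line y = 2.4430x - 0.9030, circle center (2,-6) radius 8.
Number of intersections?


Substitute y = 2.4430x - 0.9030: (x-2)^2 + (2.4430x- 0.9030+ 6)^2 = 64
Expand to Ax^2 + Bx + C = 0, where b-k = 5.097
A = 1+m^2 = 6.968249
B = 2(m(b-k) - h) = 2(2.4430*5.097 - 2) = 20.903942
C = h^2 + (b-k)^2 - r^2 = 4 + 25.979409 - 64 = -34.020591
disc = B^2-4AC = 436.9748 + 948.2558 = 1385.2306
disc > 0

2 intersection points


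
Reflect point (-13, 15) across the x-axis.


Reflection rule for x-axis: (x, -y)
(-13, 15) -> (-13, -15)

(-13, -15)


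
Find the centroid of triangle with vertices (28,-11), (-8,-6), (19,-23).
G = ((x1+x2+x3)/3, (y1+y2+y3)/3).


Gx = (28- 8+19)/3 = 39/3 = 13.0000
Gy = (-11- 6- 23)/3 = -40/3 = -13.3333

G = (13.0000, -13.3333)


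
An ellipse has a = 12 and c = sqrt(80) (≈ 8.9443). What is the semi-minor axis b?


b^2 = 12^2 - (sqrt(80))^2 = 144 - 80 = 64
b = sqrt(64) = 8

b = 8


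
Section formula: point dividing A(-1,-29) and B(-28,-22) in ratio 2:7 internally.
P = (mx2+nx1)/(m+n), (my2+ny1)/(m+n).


Px = (2*(-28) + 7*(-1))/9 = -63/9 = -7.0000
Py = (2*(-22) + 7*(-29))/9 = -247/9 = -27.4444

P = (-7.0000, -27.4444)


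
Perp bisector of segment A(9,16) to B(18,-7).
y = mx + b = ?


Midpoint = (13.5, 4.5)
Slope of AB = dy/dx = -23/9 = -2.5556
Perp slope = -dx/dy = 9/23 = 0.3913
b = My - (perp slope)*Mx = 4.5 + (9*13.5)/(-23) = 4.5 - 5.2826 = -0.7826

y = 0.3913x - 0.7826


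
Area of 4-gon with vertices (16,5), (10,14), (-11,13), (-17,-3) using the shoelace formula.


sum(xi*y_{i+1}) = 16*14 + 10*13 - 11*(-3) - 17*5 = 302
sum(yi*x_{i+1}) = 5*10 + 14*(-11) + 13*(-17) - 3*16 = -373
Area = |302 + 373|/2 = 675/2 = 337.5000

337.5000 sq units


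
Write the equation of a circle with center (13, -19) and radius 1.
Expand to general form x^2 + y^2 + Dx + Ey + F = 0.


(x-13)^2 + (y+ 19)^2 = 1^2
D = -2h = -26, E = -2k = 38
F = h^2+k^2-r^2 = 169+361-1 = 529

x^2 + y^2 - 26x + 38y + 529 = 0


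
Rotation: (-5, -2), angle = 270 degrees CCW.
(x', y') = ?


cos(270) = 0, sin(270) = -1
x' = -5*0 + 2*(-1) = -2
y' = -5*(-1) - 2*0 = 5

(-2, 5)


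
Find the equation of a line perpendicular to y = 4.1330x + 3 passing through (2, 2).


Perpendicular slope = -1/m1 = -1/4.1330 = -0.2420
b2 = y0 - m2*x0 = 2 + 2/4.1330 = 2 + 0.4839 = 2.4839

y = -0.2420x + 2.4839


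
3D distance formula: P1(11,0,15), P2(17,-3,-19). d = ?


dx=6, dy=-3, dz=-34
d = sqrt(36+9+1156) = sqrt(1201) = 34.6554

34.6554


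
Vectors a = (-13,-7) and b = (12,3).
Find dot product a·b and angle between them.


a·b = -13*12 - 7*3 = -156 - 21 = -177
|a| = sqrt(169+49) = 14.7648
|b| = sqrt(144+9) = 12.3693
cos(theta) = -177/(sqrt(218)*sqrt(153)) = -177/sqrt(33354) = -0.969169
theta = arccos(-177/sqrt(33354)) = 165.7355 degrees

a·b = -177, theta = 165.7355 deg


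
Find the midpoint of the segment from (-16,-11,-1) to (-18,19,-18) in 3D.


Mx = (-16- 18)/2 = -17.0000
My = (-11+19)/2 = 4.0000
Mz = (-1- 18)/2 = -9.5000

M = (-17.0000, 4.0000, -9.5000)


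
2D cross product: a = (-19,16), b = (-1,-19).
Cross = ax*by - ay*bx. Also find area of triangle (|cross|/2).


cross = -19*(-19) - 16*(-1) = 361 + 16 = 377
Triangle area = |377|/2 = 377/2 = 188.5000

cross = 377, triangle area = 188.5000


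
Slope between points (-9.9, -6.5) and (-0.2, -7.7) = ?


dy = -7.7 + 6.5 = -1.2
dx = -0.2 + 9.9 = 9.7
m = -1.2/9.7 = -0.1237

m = -0.1237


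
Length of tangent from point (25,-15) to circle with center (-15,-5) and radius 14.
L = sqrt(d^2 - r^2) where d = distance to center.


d = sqrt((25+ 15)^2 + (-15+ 5)^2) = sqrt(1600+100) = 41.2311
L = sqrt(1700.0000 - 196) = sqrt(1504.0000) = 38.7814

38.7814


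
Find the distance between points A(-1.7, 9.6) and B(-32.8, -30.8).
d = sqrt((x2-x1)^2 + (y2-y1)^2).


dx = -32.8 + 1.7 = -31.1
dy = -30.8 - 9.6 = -40.4
d = sqrt(967.21 + 1632.16) = sqrt(2599.37) = 50.9840

50.9840


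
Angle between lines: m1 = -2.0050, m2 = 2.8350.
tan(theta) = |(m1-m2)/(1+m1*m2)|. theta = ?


m1-m2 = -4.84
1+m1*m2 = -4.684175
tan(theta) = |-4.84/(-4.684175)| = 1.033266
theta = arctan(|-4.84/(-4.684175)|) = 45.9373 degrees (acute angle)

45.9373 degrees


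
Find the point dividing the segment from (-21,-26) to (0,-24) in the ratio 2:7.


Px = (2*0 + 7*(-21))/9 = -147/9 = -16.3333
Py = (2*(-24) + 7*(-26))/9 = -230/9 = -25.5556

P = (-16.3333, -25.5556)


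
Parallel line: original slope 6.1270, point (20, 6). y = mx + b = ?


Parallel lines have equal slopes.
m2 = 6.1270
b2 = 6 - 6.1270*20 = -116.5400

y = 6.1270x - 116.5400


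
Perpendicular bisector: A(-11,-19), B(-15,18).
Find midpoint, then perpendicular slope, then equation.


Midpoint = (-13, -0.5)
Slope of AB = dy/dx = 37/(-4) = -9.2500
Perp slope = -dx/dy = 4/37 = 0.1081
b = My - (perp slope)*Mx = -0.5 + (-4*(-13))/37 = -0.5 + 1.4054 = 0.9054

y = 0.1081x + 0.9054


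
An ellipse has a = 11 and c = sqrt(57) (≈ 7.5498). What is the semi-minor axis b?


b^2 = 11^2 - (sqrt(57))^2 = 121 - 57 = 64
b = sqrt(64) = 8

b = 8


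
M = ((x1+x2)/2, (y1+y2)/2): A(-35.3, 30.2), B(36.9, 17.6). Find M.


Mx = (-35.3 + 36.9)/2 = 1.6/2 = 0.8000
My = (30.2 + 17.6)/2 = 47.8/2 = 23.9000

(0.8000, 23.9000)


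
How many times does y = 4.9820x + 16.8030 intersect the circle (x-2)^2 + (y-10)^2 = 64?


Substitute y = 4.9820x + 16.8030: (x-2)^2 + (4.9820x+16.8030-10)^2 = 64
Expand to Ax^2 + Bx + C = 0, where b-k = 6.803
A = 1+m^2 = 25.820324
B = 2(m(b-k) - h) = 2(4.9820*6.803 - 2) = 63.785092
C = h^2 + (b-k)^2 - r^2 = 4 + 46.280809 - 64 = -13.719191
disc = B^2-4AC = 4068.5380 + 1416.9358 = 5485.4738
disc > 0

2 intersection points


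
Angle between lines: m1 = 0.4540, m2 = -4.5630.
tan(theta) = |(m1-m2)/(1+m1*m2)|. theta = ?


m1-m2 = 5.017
1+m1*m2 = -1.071602
tan(theta) = |5.017/(-1.071602)| = 4.681776
theta = arctan(|5.017/(-1.071602)|) = 77.9431 degrees (acute angle)

77.9431 degrees


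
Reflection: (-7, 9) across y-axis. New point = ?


Reflection rule for y-axis: (-x, y)
(-7, 9) -> (7, 9)

(7, 9)


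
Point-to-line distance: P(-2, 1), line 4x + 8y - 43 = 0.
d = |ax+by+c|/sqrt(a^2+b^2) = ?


|4*(-2) + 8*1 - 43| = |-43| = 43
sqrt(16 + 64) = sqrt(80) = 8.9443
d = 43/sqrt(80) = 4.8075

4.8075


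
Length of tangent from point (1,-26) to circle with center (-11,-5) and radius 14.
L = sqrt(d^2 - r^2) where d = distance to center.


d = sqrt((1+ 11)^2 + (-26+ 5)^2) = sqrt(144+441) = 24.1868
L = sqrt(585.0000 - 196) = sqrt(389.0000) = 19.7231

19.7231


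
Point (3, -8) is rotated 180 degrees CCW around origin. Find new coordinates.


cos(180) = -1, sin(180) = 0
x' = 3*(-1) + 8*0 = -3
y' = 3*0 - 8*(-1) = 8

(-3, 8)


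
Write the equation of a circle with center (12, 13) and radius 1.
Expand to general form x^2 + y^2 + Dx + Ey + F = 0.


(x-12)^2 + (y-13)^2 = 1^2
D = -2h = -24, E = -2k = -26
F = h^2+k^2-r^2 = 144+169-1 = 312

x^2 + y^2 - 24x - 26y + 312 = 0


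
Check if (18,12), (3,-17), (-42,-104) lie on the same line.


18*(-17+ 104) + 3*(-104-12) - 42*(12+ 17)
= 1566 - 348 - 1218 = 0

Yes, collinear (determinant = 0)


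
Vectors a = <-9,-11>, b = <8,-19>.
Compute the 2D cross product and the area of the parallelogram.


cross = -9*(-19) + 11*8 = 171 + 88 = 259
Parallelogram area = |259| = 259

cross = 259, parallelogram area = 259


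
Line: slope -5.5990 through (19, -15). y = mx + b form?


y + 15 = -5.5990(x - 19)
y = -5.5990x - 15 + 5.5990*19
y = -5.5990x + 91.3810

y = -5.5990x + 91.3810


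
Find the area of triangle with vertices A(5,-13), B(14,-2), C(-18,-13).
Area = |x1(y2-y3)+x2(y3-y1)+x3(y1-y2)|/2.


5*(-2+ 13) = 55
14*(-13+ 13) = 0
-18*(-13+ 2) = 198
sum = 253
Area = |253|/2 = 126.5000

126.5000 sq units


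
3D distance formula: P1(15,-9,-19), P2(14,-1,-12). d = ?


dx=-1, dy=8, dz=7
d = sqrt(1+64+49) = sqrt(114) = 10.6771

10.6771


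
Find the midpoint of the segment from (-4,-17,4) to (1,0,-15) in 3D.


Mx = (-4+1)/2 = -1.5000
My = (-17+0)/2 = -8.5000
Mz = (4- 15)/2 = -5.5000

M = (-1.5000, -8.5000, -5.5000)


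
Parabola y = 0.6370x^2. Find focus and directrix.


a = 0.6370
1/(4a) = 0.3925
Focus = (0, 0.3925)
Directrix: y = -0.3925

Focus = (0, 0.3925), Directrix: y = -0.3925


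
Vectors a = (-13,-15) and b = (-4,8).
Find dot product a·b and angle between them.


a·b = -13*(-4) - 15*8 = 52 - 120 = -68
|a| = sqrt(169+225) = 19.8494
|b| = sqrt(16+64) = 8.9443
cos(theta) = -68/(sqrt(394)*sqrt(80)) = -68/sqrt(31520) = -0.383015
theta = arccos(-68/sqrt(31520)) = 112.5206 degrees

a·b = -68, theta = 112.5206 deg


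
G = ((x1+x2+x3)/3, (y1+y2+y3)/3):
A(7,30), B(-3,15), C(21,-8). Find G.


Gx = (7- 3+21)/3 = 25/3 = 8.3333
Gy = (30+15- 8)/3 = 37/3 = 12.3333

G = (8.3333, 12.3333)


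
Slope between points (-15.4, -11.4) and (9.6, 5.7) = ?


dy = 5.7 + 11.4 = 17.1
dx = 9.6 + 15.4 = 25.0
m = 17.1/25.0 = 0.6840

m = 0.6840


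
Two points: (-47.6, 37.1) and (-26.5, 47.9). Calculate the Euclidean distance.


dx = -26.5 + 47.6 = 21.1
dy = 47.9 - 37.1 = 10.8
d = sqrt(445.21 + 116.64) = sqrt(561.85) = 23.7034

23.7034


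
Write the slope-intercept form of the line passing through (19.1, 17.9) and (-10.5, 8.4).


m = (-9.5)/(-29.6) = 0.3209
b = y1 - m*x1 = 17.9 - (-9.5*19.1)/(-29.6) = 17.9 - 6.1301 = 11.7699

y = 0.3209x + 11.7699


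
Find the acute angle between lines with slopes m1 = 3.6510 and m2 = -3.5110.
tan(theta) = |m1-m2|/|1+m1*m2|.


m1-m2 = 7.162
1+m1*m2 = -11.818661
tan(theta) = |7.162/(-11.818661)| = 0.605991
theta = arctan(|7.162/(-11.818661)|) = 31.2155 degrees (acute angle)

31.2155 degrees


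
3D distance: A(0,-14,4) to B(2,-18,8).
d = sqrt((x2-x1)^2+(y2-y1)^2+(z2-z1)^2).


dx=2, dy=-4, dz=4
d = sqrt(4+16+16) = sqrt(36) = 6.0000

6.0000


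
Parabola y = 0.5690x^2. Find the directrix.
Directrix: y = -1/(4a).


a = 0.5690
1/(4a) = 0.4394
directrix: y = -0.4394 = -0.4394

y = -0.4394


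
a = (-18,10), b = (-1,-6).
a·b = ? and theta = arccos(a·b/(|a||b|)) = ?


a·b = -18*(-1) + 10*(-6) = 18 - 60 = -42
|a| = sqrt(324+100) = 20.5913
|b| = sqrt(1+36) = 6.0828
cos(theta) = -42/(sqrt(424)*sqrt(37)) = -42/sqrt(15688) = -0.335325
theta = arccos(-42/sqrt(15688)) = 109.5923 degrees

a·b = -42, theta = 109.5923 deg


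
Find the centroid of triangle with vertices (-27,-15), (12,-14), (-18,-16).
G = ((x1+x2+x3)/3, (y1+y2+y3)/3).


Gx = (-27+12- 18)/3 = -33/3 = -11.0000
Gy = (-15- 14- 16)/3 = -45/3 = -15.0000

G = (-11.0000, -15.0000)


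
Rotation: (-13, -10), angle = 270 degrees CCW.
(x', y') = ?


cos(270) = 0, sin(270) = -1
x' = -13*0 + 10*(-1) = -10
y' = -13*(-1) - 10*0 = 13

(-10, 13)


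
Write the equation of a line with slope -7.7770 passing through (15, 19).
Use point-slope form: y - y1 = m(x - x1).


y - 19 = -7.7770(x - 15)
y = -7.7770x + 19 + 7.7770*15
y = -7.7770x + 135.6550

y = -7.7770x + 135.6550


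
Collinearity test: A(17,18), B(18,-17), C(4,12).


17*(-17-12) + 18*(12-18) + 4*(18+ 17)
= -493 - 108 + 140 = -461

No, not collinear (determinant = -461)


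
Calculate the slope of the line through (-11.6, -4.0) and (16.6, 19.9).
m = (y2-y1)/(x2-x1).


dy = 19.9 + 4.0 = 23.9
dx = 16.6 + 11.6 = 28.2
m = 23.9/28.2 = 0.8475

m = 0.8475


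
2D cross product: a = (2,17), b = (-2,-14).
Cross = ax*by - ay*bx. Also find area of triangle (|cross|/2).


cross = 2*(-14) - 17*(-2) = -28 + 34 = 6
Triangle area = |6|/2 = 6/2 = 3.0000

cross = 6, triangle area = 3.0000


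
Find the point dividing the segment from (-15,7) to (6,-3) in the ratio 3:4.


Px = (3*6 + 4*(-15))/7 = -42/7 = -6.0000
Py = (3*(-3) + 4*7)/7 = 19/7 = 2.7143

P = (-6.0000, 2.7143)


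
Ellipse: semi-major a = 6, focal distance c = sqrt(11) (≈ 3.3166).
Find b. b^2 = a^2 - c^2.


b^2 = 6^2 - (sqrt(11))^2 = 36 - 11 = 25
b = sqrt(25) = 5

b = 5


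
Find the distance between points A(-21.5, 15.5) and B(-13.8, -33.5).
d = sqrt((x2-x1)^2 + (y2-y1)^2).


dx = -13.8 + 21.5 = 7.7
dy = -33.5 - 15.5 = -49.0
d = sqrt(59.29 + 2401.0) = sqrt(2460.29) = 49.6013

49.6013


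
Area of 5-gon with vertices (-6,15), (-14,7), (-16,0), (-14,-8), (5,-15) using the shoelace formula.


sum(xi*y_{i+1}) = -6*7 - 14*0 - 16*(-8) - 14*(-15) + 5*15 = 371
sum(yi*x_{i+1}) = 15*(-14) + 7*(-16) + 0*(-14) - 8*5 - 15*(-6) = -272
Area = |371 + 272|/2 = 643/2 = 321.5000

321.5000 sq units


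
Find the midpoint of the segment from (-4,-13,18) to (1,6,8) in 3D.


Mx = (-4+1)/2 = -1.5000
My = (-13+6)/2 = -3.5000
Mz = (18+8)/2 = 13.0000

M = (-1.5000, -3.5000, 13.0000)


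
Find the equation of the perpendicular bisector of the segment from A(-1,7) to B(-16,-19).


Midpoint = (-8.5, -6)
Slope of AB = dy/dx = -26/(-15) = 1.7333
Perp slope = -dx/dy = -15/26 = -0.5769
b = My - (perp slope)*Mx = -6 + (-15*(-8.5))/(-26) = -6 - 4.9038 = -10.9038

y = -0.5769x - 10.9038


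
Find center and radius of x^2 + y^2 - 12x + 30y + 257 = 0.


h = -D/2 = 12/2 = 6
k = -E/2 = -30/2 = -15
r^2 = h^2 + k^2 - F = 36 + 225 - 257 = 4
r = 2

Center (6, -15), radius = 2


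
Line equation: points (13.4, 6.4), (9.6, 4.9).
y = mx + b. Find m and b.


m = (-1.5)/(-3.8) = 0.3947
b = y1 - m*x1 = 6.4 - (-1.5*13.4)/(-3.8) = 6.4 - 5.2895 = 1.1105

y = 0.3947x + 1.1105


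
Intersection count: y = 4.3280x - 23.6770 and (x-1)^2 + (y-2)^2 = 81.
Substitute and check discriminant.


Substitute y = 4.3280x - 23.6770: (x-1)^2 + (4.3280x- 23.6770-2)^2 = 81
Expand to Ax^2 + Bx + C = 0, where b-k = -25.677
A = 1+m^2 = 19.731584
B = 2(m(b-k) - h) = 2(4.3280*(-25.677) - 1) = -224.260112
C = h^2 + (b-k)^2 - r^2 = 1 + 659.308329 - 81 = 579.308329
disc = B^2-4AC = 50292.5978 - 45722.6838 = 4569.9140
disc > 0

2 intersection points


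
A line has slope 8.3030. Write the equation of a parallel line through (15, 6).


Parallel lines have equal slopes.
m2 = 8.3030
b2 = 6 - 8.3030*15 = -118.5450

y = 8.3030x - 118.5450


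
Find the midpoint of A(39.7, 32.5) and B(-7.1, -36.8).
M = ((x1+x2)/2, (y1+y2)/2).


Mx = (39.7 - 7.1)/2 = 32.6/2 = 16.3000
My = (32.5 - 36.8)/2 = -4.3/2 = -2.1500

(16.3000, -2.1500)


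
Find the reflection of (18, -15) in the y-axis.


Reflection rule for y-axis: (-x, y)
(18, -15) -> (-18, -15)

(-18, -15)


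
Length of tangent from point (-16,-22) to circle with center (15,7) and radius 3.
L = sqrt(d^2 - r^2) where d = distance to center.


d = sqrt((-16-15)^2 + (-22-7)^2) = sqrt(961+841) = 42.4500
L = sqrt(1802.0000 - 9) = sqrt(1793.0000) = 42.3438

42.3438


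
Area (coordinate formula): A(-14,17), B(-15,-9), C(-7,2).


-14*(-9-2) = 154
-15*(2-17) = 225
-7*(17+ 9) = -182
sum = 197
Area = |197|/2 = 98.5000

98.5000 sq units


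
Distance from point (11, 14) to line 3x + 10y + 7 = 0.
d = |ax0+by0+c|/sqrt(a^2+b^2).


|3*11 + 10*14 + 7| = |180| = 180
sqrt(9 + 100) = sqrt(109) = 10.4403
d = 180/sqrt(109) = 17.2409

17.2409


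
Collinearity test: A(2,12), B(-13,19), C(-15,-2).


2*(19+ 2) - 13*(-2-12) - 15*(12-19)
= 42 + 182 + 105 = 329

No, not collinear (determinant = 329)


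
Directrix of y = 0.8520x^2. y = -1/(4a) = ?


a = 0.8520
1/(4a) = 0.2934
directrix: y = -0.2934 = -0.2934

y = -0.2934


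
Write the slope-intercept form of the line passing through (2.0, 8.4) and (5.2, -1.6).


m = (-10.0)/(3.2) = -3.1250
b = y1 - m*x1 = 8.4 - (-10.0*2.0)/(3.2) = 8.4 + 6.2500 = 14.6500

y = -3.1250x + 14.6500


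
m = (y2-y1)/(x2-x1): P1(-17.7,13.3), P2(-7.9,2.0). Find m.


dy = 2.0 - 13.3 = -11.3
dx = -7.9 + 17.7 = 9.8
m = -11.3/9.8 = -1.1531

m = -1.1531


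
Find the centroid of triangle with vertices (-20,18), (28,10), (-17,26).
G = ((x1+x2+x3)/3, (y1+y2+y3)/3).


Gx = (-20+28- 17)/3 = -9/3 = -3.0000
Gy = (18+10+26)/3 = 54/3 = 18.0000

G = (-3.0000, 18.0000)


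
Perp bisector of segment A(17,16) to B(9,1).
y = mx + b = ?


Midpoint = (13, 8.5)
Slope of AB = dy/dx = -15/(-8) = 1.8750
Perp slope = -dx/dy = -8/15 = -0.5333
b = My - (perp slope)*Mx = 8.5 + (-8*13)/(-15) = 8.5 + 6.9333 = 15.4333

y = -0.5333x + 15.4333


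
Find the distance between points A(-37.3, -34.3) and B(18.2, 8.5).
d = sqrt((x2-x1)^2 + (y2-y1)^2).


dx = 18.2 + 37.3 = 55.5
dy = 8.5 + 34.3 = 42.8
d = sqrt(3080.25 + 1831.84) = sqrt(4912.09) = 70.0863

70.0863


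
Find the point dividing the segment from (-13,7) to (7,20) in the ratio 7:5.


Px = (7*7 + 5*(-13))/12 = -16/12 = -1.3333
Py = (7*20 + 5*7)/12 = 175/12 = 14.5833

P = (-1.3333, 14.5833)


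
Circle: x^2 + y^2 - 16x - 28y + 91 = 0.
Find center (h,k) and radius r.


h = -D/2 = 16/2 = 8
k = -E/2 = 28/2 = 14
r^2 = h^2 + k^2 - F = 64 + 196 - 91 = 169
r = 13

Center (8, 14), radius = 13


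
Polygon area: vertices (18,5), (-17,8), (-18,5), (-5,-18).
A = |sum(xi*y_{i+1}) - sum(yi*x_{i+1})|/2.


sum(xi*y_{i+1}) = 18*8 - 17*5 - 18*(-18) - 5*5 = 358
sum(yi*x_{i+1}) = 5*(-17) + 8*(-18) + 5*(-5) - 18*18 = -578
Area = |358 + 578|/2 = 936/2 = 468.0000

468.0000 sq units


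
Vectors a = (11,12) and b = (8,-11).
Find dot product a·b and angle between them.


a·b = 11*8 + 12*(-11) = 88 - 132 = -44
|a| = sqrt(121+144) = 16.2788
|b| = sqrt(64+121) = 13.6015
cos(theta) = -44/(sqrt(265)*sqrt(185)) = -44/sqrt(49025) = -0.198721
theta = arccos(-44/sqrt(49025)) = 101.4622 degrees

a·b = -44, theta = 101.4622 deg


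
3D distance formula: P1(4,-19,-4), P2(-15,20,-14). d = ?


dx=-19, dy=39, dz=-10
d = sqrt(361+1521+100) = sqrt(1982) = 44.5197

44.5197


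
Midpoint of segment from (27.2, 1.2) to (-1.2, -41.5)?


Mx = (27.2 - 1.2)/2 = 26.0/2 = 13.0000
My = (1.2 - 41.5)/2 = -40.3/2 = -20.1500

(13.0000, -20.1500)


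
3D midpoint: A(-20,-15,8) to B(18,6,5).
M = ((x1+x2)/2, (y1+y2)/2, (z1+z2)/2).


Mx = (-20+18)/2 = -1.0000
My = (-15+6)/2 = -4.5000
Mz = (8+5)/2 = 6.5000

M = (-1.0000, -4.5000, 6.5000)


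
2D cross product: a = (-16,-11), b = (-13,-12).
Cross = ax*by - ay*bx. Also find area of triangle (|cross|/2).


cross = -16*(-12) + 11*(-13) = 192 - 143 = 49
Triangle area = |49|/2 = 49/2 = 24.5000

cross = 49, triangle area = 24.5000


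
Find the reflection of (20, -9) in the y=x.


Reflection rule for y=x: (y, x)
(20, -9) -> (-9, 20)

(-9, 20)


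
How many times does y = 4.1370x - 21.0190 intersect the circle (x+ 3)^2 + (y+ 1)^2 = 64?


Substitute y = 4.1370x - 21.0190: (x+ 3)^2 + (4.1370x- 21.0190+ 1)^2 = 64
Expand to Ax^2 + Bx + C = 0, where b-k = -20.019
A = 1+m^2 = 18.114769
B = 2(m(b-k) - h) = 2(4.1370*(-20.019) + 3) = -159.637206
C = h^2 + (b-k)^2 - r^2 = 9 + 400.760361 - 64 = 345.760361
disc = B^2-4AC = 25484.0375 - 25053.4763 = 430.5612
disc > 0

2 intersection points


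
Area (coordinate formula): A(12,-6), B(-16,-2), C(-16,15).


12*(-2-15) = -204
-16*(15+ 6) = -336
-16*(-6+ 2) = 64
sum = -476
Area = |-476|/2 = 238.0000

238.0000 sq units


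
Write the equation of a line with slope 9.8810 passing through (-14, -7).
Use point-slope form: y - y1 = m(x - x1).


y + 7 = 9.8810(x + 14)
y = 9.8810x - 7 - 9.8810*(-14)
y = 9.8810x + 131.3340

y = 9.8810x + 131.3340


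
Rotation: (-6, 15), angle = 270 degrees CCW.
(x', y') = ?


cos(270) = 0, sin(270) = -1
x' = -6*0 - 15*(-1) = 15
y' = -6*(-1) + 15*0 = 6

(15, 6)


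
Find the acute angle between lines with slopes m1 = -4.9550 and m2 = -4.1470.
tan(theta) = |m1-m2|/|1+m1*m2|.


m1-m2 = -0.808
1+m1*m2 = 21.548385
tan(theta) = |-0.808/21.548385| = 0.037497
theta = arctan(|-0.808/21.548385|) = 2.1474 degrees (acute angle)

2.1474 degrees


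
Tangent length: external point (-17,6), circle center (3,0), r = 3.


d = sqrt((-17-3)^2 + (6-0)^2) = sqrt(400+36) = 20.8806
L = sqrt(436.0000 - 9) = sqrt(427.0000) = 20.6640

20.6640


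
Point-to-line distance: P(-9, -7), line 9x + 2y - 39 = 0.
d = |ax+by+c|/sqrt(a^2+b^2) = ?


|9*(-9) + 2*(-7) - 39| = |-134| = 134
sqrt(81 + 4) = sqrt(85) = 9.2195
d = 134/sqrt(85) = 14.5343

14.5343


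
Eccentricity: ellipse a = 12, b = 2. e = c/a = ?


c = sqrt(144-4) = sqrt(140) = 11.8322
e = c/a = sqrt(140)/12 = 0.9860

e = 0.9860


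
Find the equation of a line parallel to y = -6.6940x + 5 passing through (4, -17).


Parallel lines have equal slopes.
m2 = -6.6940
b2 = -17 + 6.6940*4 = 9.7760

y = -6.6940x + 9.7760


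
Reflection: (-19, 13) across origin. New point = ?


Reflection rule for origin: (-x, -y)
(-19, 13) -> (19, -13)

(19, -13)


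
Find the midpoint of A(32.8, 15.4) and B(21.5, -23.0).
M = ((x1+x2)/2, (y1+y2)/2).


Mx = (32.8 + 21.5)/2 = 54.3/2 = 27.1500
My = (15.4 - 23.0)/2 = -7.6/2 = -3.8000

(27.1500, -3.8000)


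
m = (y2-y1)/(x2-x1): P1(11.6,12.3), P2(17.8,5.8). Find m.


dy = 5.8 - 12.3 = -6.5
dx = 17.8 - 11.6 = 6.2
m = -6.5/6.2 = -1.0484

m = -1.0484


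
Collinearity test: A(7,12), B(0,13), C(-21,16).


7*(13-16) + 0*(16-12) - 21*(12-13)
= -21 + 0 + 21 = 0

Yes, collinear (determinant = 0)


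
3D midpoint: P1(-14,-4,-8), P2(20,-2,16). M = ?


Mx = (-14+20)/2 = 3.0000
My = (-4- 2)/2 = -3.0000
Mz = (-8+16)/2 = 4.0000

M = (3.0000, -3.0000, 4.0000)


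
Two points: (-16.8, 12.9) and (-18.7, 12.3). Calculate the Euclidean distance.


dx = -18.7 + 16.8 = -1.9
dy = 12.3 - 12.9 = -0.6
d = sqrt(3.61 + 0.36) = sqrt(3.97) = 1.9925

1.9925


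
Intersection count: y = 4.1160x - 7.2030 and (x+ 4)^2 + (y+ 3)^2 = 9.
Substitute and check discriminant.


Substitute y = 4.1160x - 7.2030: (x+ 4)^2 + (4.1160x- 7.2030+ 3)^2 = 9
Expand to Ax^2 + Bx + C = 0, where b-k = -4.203
A = 1+m^2 = 17.941456
B = 2(m(b-k) - h) = 2(4.1160*(-4.203) + 4) = -26.599096
C = h^2 + (b-k)^2 - r^2 = 16 + 17.665209 - 9 = 24.665209
disc = B^2-4AC = 707.5119 - 1770.1190 = -1062.6071
disc < 0

0 intersection points


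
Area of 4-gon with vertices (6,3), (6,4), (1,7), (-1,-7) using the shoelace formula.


sum(xi*y_{i+1}) = 6*4 + 6*7 + 1*(-7) - 1*3 = 56
sum(yi*x_{i+1}) = 3*6 + 4*1 + 7*(-1) - 7*6 = -27
Area = |56 + 27|/2 = 83/2 = 41.5000

41.5000 sq units


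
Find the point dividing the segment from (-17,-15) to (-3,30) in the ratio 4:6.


Px = (4*(-3) + 6*(-17))/10 = -114/10 = -11.4000
Py = (4*30 + 6*(-15))/10 = 30/10 = 3.0000

P = (-11.4000, 3.0000)


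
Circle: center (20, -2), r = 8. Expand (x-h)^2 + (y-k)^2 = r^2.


(x-20)^2 + (y+ 2)^2 = 8^2
D = -2h = -40, E = -2k = 4
F = h^2+k^2-r^2 = 400+4-64 = 340

x^2 + y^2 - 40x + 4y + 340 = 0


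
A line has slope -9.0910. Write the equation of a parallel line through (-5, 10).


Parallel lines have equal slopes.
m2 = -9.0910
b2 = 10 + 9.0910*(-5) = -35.4550

y = -9.0910x - 35.4550


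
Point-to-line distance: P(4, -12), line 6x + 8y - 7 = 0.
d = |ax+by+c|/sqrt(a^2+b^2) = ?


|6*4 + 8*(-12) - 7| = |-79| = 79
sqrt(36 + 64) = sqrt(100) = 10.0000
d = 79/sqrt(100) = 7.9000

7.9000


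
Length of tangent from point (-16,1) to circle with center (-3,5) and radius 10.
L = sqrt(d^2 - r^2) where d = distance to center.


d = sqrt((-16+ 3)^2 + (1-5)^2) = sqrt(169+16) = 13.6015
L = sqrt(185.0000 - 100) = sqrt(85.0000) = 9.2195

9.2195


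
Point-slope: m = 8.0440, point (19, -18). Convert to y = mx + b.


y + 18 = 8.0440(x - 19)
y = 8.0440x - 18 - 8.0440*19
y = 8.0440x - 170.8360

y = 8.0440x - 170.8360


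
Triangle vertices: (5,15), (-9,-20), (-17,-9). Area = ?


5*(-20+ 9) = -55
-9*(-9-15) = 216
-17*(15+ 20) = -595
sum = -434
Area = |-434|/2 = 217.0000

217.0000 sq units


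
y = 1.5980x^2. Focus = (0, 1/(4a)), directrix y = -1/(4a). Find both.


a = 1.5980
1/(4a) = 0.1564
Focus = (0, 0.1564)
Directrix: y = -0.1564

Focus = (0, 0.1564), Directrix: y = -0.1564


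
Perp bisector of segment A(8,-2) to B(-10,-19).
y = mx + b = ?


Midpoint = (-1, -10.5)
Slope of AB = dy/dx = -17/(-18) = 0.9444
Perp slope = -dx/dy = -18/17 = -1.0588
b = My - (perp slope)*Mx = -10.5 + (-18*(-1))/(-17) = -10.5 - 1.0588 = -11.5588

y = -1.0588x - 11.5588


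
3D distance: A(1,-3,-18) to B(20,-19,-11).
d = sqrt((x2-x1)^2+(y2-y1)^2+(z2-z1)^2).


dx=19, dy=-16, dz=7
d = sqrt(361+256+49) = sqrt(666) = 25.8070

25.8070


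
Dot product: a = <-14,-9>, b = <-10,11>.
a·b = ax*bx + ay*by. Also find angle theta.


a·b = -14*(-10) - 9*11 = 140 - 99 = 41
|a| = sqrt(196+81) = 16.6433
|b| = sqrt(100+121) = 14.8661
cos(theta) = 41/(sqrt(277)*sqrt(221)) = 41/sqrt(61217) = 0.165710
theta = arccos(41/sqrt(61217)) = 80.4615 degrees

a·b = 41, theta = 80.4615 deg


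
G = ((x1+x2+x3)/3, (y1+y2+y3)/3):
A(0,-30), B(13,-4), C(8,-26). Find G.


Gx = (0+13+8)/3 = 21/3 = 7.0000
Gy = (-30- 4- 26)/3 = -60/3 = -20.0000

G = (7.0000, -20.0000)


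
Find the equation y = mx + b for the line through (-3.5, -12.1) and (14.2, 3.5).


m = (15.6)/(17.7) = 0.8814
b = y1 - m*x1 = -12.1 - (15.6*(-3.5))/(17.7) = -12.1 + 3.0847 = -9.0153

y = 0.8814x - 9.0153


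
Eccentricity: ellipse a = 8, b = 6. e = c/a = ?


c = sqrt(64-36) = sqrt(28) = 5.2915
e = c/a = sqrt(28)/8 = 0.6614

e = 0.6614


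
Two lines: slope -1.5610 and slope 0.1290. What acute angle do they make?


m1-m2 = -1.69
1+m1*m2 = 0.798631
tan(theta) = |-1.69/0.798631| = 2.116121
theta = arctan(|-1.69/0.798631|) = 64.7063 degrees (acute angle)

64.7063 degrees


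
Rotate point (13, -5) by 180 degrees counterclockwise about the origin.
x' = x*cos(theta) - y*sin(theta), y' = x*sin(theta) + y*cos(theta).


cos(180) = -1, sin(180) = 0
x' = 13*(-1) + 5*0 = -13
y' = 13*0 - 5*(-1) = 5

(-13, 5)


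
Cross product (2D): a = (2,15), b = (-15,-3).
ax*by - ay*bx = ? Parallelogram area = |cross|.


cross = 2*(-3) - 15*(-15) = -6 + 225 = 219
Parallelogram area = |219| = 219

cross = 219, parallelogram area = 219


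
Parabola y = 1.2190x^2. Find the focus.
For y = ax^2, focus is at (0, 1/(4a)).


a = 1.2190
4a = 4.8760
focus = (0, 1/4.8760) = (0, 0.2051)

Focus = (0, 0.2051)


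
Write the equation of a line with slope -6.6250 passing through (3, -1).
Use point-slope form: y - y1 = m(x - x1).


y + 1 = -6.6250(x - 3)
y = -6.6250x - 1 + 6.6250*3
y = -6.6250x + 18.8750

y = -6.6250x + 18.8750


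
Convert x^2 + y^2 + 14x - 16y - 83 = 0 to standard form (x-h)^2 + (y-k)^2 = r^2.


h = -D/2 = -14/2 = -7
k = -E/2 = 16/2 = 8
r^2 = h^2 + k^2 - F = 49 + 64 + 83 = 196
r = 14

Center (-7, 8), radius = 14


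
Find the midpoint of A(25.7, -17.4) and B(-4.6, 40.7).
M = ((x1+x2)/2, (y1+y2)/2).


Mx = (25.7 - 4.6)/2 = 21.1/2 = 10.5500
My = (-17.4 + 40.7)/2 = 23.3/2 = 11.6500

(10.5500, 11.6500)


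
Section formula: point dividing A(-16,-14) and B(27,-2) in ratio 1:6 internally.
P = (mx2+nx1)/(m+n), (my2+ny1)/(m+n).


Px = (1*27 + 6*(-16))/7 = -69/7 = -9.8571
Py = (1*(-2) + 6*(-14))/7 = -86/7 = -12.2857

P = (-9.8571, -12.2857)


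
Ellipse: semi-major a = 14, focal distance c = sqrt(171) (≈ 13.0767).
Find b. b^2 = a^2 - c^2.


b^2 = 14^2 - (sqrt(171))^2 = 196 - 171 = 25
b = sqrt(25) = 5

b = 5


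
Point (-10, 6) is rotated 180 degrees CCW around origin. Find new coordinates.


cos(180) = -1, sin(180) = 0
x' = -10*(-1) - 6*0 = 10
y' = -10*0 + 6*(-1) = -6

(10, -6)


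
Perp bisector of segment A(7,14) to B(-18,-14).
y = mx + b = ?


Midpoint = (-5.5, 0)
Slope of AB = dy/dx = -28/(-25) = 1.1200
Perp slope = -dx/dy = -25/28 = -0.8929
b = My - (perp slope)*Mx = 0 + (-25*(-5.5))/(-28) = 0 - 4.9107 = -4.9107

y = -0.8929x - 4.9107


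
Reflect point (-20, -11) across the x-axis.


Reflection rule for x-axis: (x, -y)
(-20, -11) -> (-20, 11)

(-20, 11)


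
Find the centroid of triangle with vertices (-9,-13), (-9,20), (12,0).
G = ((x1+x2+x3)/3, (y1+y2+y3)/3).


Gx = (-9- 9+12)/3 = -6/3 = -2.0000
Gy = (-13+20+0)/3 = 7/3 = 2.3333

G = (-2.0000, 2.3333)


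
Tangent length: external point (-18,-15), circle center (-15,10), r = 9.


d = sqrt((-18+ 15)^2 + (-15-10)^2) = sqrt(9+625) = 25.1794
L = sqrt(634.0000 - 81) = sqrt(553.0000) = 23.5160

23.5160


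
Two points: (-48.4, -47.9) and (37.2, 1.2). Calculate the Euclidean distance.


dx = 37.2 + 48.4 = 85.6
dy = 1.2 + 47.9 = 49.1
d = sqrt(7327.36 + 2410.81) = sqrt(9738.17) = 98.6822

98.6822


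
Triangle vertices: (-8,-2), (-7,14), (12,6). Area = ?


-8*(14-6) = -64
-7*(6+ 2) = -56
12*(-2-14) = -192
sum = -312
Area = |-312|/2 = 156.0000

156.0000 sq units
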